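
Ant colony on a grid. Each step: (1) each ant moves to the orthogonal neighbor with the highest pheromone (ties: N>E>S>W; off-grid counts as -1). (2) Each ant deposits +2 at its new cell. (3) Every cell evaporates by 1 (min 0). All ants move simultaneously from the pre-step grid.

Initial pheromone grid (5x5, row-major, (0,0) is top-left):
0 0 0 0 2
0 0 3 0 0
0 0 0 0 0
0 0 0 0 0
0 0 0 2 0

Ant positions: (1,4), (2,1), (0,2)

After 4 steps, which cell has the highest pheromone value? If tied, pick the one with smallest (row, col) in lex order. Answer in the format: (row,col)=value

Step 1: ant0:(1,4)->N->(0,4) | ant1:(2,1)->N->(1,1) | ant2:(0,2)->S->(1,2)
  grid max=4 at (1,2)
Step 2: ant0:(0,4)->S->(1,4) | ant1:(1,1)->E->(1,2) | ant2:(1,2)->W->(1,1)
  grid max=5 at (1,2)
Step 3: ant0:(1,4)->N->(0,4) | ant1:(1,2)->W->(1,1) | ant2:(1,1)->E->(1,2)
  grid max=6 at (1,2)
Step 4: ant0:(0,4)->S->(1,4) | ant1:(1,1)->E->(1,2) | ant2:(1,2)->W->(1,1)
  grid max=7 at (1,2)
Final grid:
  0 0 0 0 2
  0 4 7 0 1
  0 0 0 0 0
  0 0 0 0 0
  0 0 0 0 0
Max pheromone 7 at (1,2)

Answer: (1,2)=7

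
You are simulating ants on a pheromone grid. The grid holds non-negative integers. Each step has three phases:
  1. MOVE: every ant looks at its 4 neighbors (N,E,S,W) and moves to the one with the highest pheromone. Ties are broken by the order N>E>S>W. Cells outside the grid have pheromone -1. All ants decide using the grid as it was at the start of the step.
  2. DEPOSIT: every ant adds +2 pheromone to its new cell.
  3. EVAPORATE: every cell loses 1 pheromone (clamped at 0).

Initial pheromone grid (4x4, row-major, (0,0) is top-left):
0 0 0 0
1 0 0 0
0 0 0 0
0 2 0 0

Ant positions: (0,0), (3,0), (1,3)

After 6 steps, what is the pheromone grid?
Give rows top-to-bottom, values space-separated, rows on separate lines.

After step 1: ants at (1,0),(3,1),(0,3)
  0 0 0 1
  2 0 0 0
  0 0 0 0
  0 3 0 0
After step 2: ants at (0,0),(2,1),(1,3)
  1 0 0 0
  1 0 0 1
  0 1 0 0
  0 2 0 0
After step 3: ants at (1,0),(3,1),(0,3)
  0 0 0 1
  2 0 0 0
  0 0 0 0
  0 3 0 0
After step 4: ants at (0,0),(2,1),(1,3)
  1 0 0 0
  1 0 0 1
  0 1 0 0
  0 2 0 0
After step 5: ants at (1,0),(3,1),(0,3)
  0 0 0 1
  2 0 0 0
  0 0 0 0
  0 3 0 0
After step 6: ants at (0,0),(2,1),(1,3)
  1 0 0 0
  1 0 0 1
  0 1 0 0
  0 2 0 0

1 0 0 0
1 0 0 1
0 1 0 0
0 2 0 0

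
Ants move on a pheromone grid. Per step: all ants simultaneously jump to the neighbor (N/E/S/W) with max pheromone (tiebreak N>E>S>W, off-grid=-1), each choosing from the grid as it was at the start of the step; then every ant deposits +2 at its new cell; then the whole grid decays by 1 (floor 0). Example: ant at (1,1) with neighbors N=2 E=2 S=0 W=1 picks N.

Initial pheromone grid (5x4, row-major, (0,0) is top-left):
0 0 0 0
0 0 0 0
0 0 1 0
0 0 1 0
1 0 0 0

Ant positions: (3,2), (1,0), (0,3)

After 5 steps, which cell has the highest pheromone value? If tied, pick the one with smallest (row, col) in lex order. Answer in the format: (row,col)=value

Answer: (1,3)=3

Derivation:
Step 1: ant0:(3,2)->N->(2,2) | ant1:(1,0)->N->(0,0) | ant2:(0,3)->S->(1,3)
  grid max=2 at (2,2)
Step 2: ant0:(2,2)->N->(1,2) | ant1:(0,0)->E->(0,1) | ant2:(1,3)->N->(0,3)
  grid max=1 at (0,1)
Step 3: ant0:(1,2)->S->(2,2) | ant1:(0,1)->E->(0,2) | ant2:(0,3)->S->(1,3)
  grid max=2 at (2,2)
Step 4: ant0:(2,2)->N->(1,2) | ant1:(0,2)->E->(0,3) | ant2:(1,3)->N->(0,3)
  grid max=3 at (0,3)
Step 5: ant0:(1,2)->S->(2,2) | ant1:(0,3)->S->(1,3) | ant2:(0,3)->S->(1,3)
  grid max=3 at (1,3)
Final grid:
  0 0 0 2
  0 0 0 3
  0 0 2 0
  0 0 0 0
  0 0 0 0
Max pheromone 3 at (1,3)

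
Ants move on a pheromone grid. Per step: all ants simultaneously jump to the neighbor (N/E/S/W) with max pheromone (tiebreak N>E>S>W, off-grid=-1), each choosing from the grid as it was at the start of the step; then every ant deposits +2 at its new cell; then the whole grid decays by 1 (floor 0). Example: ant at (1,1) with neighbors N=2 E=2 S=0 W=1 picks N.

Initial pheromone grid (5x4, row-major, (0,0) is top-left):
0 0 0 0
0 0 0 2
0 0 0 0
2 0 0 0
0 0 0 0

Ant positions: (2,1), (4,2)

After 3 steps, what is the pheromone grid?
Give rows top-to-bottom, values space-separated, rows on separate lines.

After step 1: ants at (1,1),(3,2)
  0 0 0 0
  0 1 0 1
  0 0 0 0
  1 0 1 0
  0 0 0 0
After step 2: ants at (0,1),(2,2)
  0 1 0 0
  0 0 0 0
  0 0 1 0
  0 0 0 0
  0 0 0 0
After step 3: ants at (0,2),(1,2)
  0 0 1 0
  0 0 1 0
  0 0 0 0
  0 0 0 0
  0 0 0 0

0 0 1 0
0 0 1 0
0 0 0 0
0 0 0 0
0 0 0 0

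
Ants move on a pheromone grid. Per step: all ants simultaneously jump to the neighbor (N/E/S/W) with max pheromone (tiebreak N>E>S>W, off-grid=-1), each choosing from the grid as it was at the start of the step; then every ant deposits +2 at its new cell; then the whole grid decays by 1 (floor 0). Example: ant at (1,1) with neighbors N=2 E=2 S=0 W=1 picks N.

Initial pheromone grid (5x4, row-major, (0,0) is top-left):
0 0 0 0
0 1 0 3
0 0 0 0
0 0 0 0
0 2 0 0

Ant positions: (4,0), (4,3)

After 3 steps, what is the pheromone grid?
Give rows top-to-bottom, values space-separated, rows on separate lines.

After step 1: ants at (4,1),(3,3)
  0 0 0 0
  0 0 0 2
  0 0 0 0
  0 0 0 1
  0 3 0 0
After step 2: ants at (3,1),(2,3)
  0 0 0 0
  0 0 0 1
  0 0 0 1
  0 1 0 0
  0 2 0 0
After step 3: ants at (4,1),(1,3)
  0 0 0 0
  0 0 0 2
  0 0 0 0
  0 0 0 0
  0 3 0 0

0 0 0 0
0 0 0 2
0 0 0 0
0 0 0 0
0 3 0 0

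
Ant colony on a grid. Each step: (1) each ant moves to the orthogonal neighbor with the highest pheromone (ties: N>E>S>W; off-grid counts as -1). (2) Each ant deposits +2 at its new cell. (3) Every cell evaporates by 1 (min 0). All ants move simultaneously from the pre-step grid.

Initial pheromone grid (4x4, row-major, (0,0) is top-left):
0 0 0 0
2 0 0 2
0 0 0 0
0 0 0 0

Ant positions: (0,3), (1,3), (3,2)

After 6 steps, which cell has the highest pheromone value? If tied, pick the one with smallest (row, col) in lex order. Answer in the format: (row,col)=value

Step 1: ant0:(0,3)->S->(1,3) | ant1:(1,3)->N->(0,3) | ant2:(3,2)->N->(2,2)
  grid max=3 at (1,3)
Step 2: ant0:(1,3)->N->(0,3) | ant1:(0,3)->S->(1,3) | ant2:(2,2)->N->(1,2)
  grid max=4 at (1,3)
Step 3: ant0:(0,3)->S->(1,3) | ant1:(1,3)->N->(0,3) | ant2:(1,2)->E->(1,3)
  grid max=7 at (1,3)
Step 4: ant0:(1,3)->N->(0,3) | ant1:(0,3)->S->(1,3) | ant2:(1,3)->N->(0,3)
  grid max=8 at (1,3)
Step 5: ant0:(0,3)->S->(1,3) | ant1:(1,3)->N->(0,3) | ant2:(0,3)->S->(1,3)
  grid max=11 at (1,3)
Step 6: ant0:(1,3)->N->(0,3) | ant1:(0,3)->S->(1,3) | ant2:(1,3)->N->(0,3)
  grid max=12 at (1,3)
Final grid:
  0 0 0 10
  0 0 0 12
  0 0 0 0
  0 0 0 0
Max pheromone 12 at (1,3)

Answer: (1,3)=12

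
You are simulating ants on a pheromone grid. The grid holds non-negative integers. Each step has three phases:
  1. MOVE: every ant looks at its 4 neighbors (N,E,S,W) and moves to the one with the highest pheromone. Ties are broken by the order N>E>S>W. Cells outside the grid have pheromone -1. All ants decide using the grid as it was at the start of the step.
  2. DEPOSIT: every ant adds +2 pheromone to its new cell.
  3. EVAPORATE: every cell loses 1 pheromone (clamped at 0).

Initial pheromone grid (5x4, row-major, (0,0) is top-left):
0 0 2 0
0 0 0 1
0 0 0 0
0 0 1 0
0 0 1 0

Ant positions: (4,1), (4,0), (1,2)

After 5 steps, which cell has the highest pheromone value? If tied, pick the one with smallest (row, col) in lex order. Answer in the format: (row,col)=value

Step 1: ant0:(4,1)->E->(4,2) | ant1:(4,0)->N->(3,0) | ant2:(1,2)->N->(0,2)
  grid max=3 at (0,2)
Step 2: ant0:(4,2)->N->(3,2) | ant1:(3,0)->N->(2,0) | ant2:(0,2)->E->(0,3)
  grid max=2 at (0,2)
Step 3: ant0:(3,2)->S->(4,2) | ant1:(2,0)->N->(1,0) | ant2:(0,3)->W->(0,2)
  grid max=3 at (0,2)
Step 4: ant0:(4,2)->N->(3,2) | ant1:(1,0)->N->(0,0) | ant2:(0,2)->E->(0,3)
  grid max=2 at (0,2)
Step 5: ant0:(3,2)->S->(4,2) | ant1:(0,0)->E->(0,1) | ant2:(0,3)->W->(0,2)
  grid max=3 at (0,2)
Final grid:
  0 1 3 0
  0 0 0 0
  0 0 0 0
  0 0 0 0
  0 0 2 0
Max pheromone 3 at (0,2)

Answer: (0,2)=3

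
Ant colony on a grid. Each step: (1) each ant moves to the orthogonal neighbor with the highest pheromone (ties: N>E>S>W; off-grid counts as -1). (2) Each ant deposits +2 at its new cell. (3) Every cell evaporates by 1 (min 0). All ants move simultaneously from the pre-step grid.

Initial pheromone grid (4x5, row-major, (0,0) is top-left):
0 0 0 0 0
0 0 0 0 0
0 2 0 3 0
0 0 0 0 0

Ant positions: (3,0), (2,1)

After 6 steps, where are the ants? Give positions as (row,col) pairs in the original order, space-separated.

Step 1: ant0:(3,0)->N->(2,0) | ant1:(2,1)->N->(1,1)
  grid max=2 at (2,3)
Step 2: ant0:(2,0)->E->(2,1) | ant1:(1,1)->S->(2,1)
  grid max=4 at (2,1)
Step 3: ant0:(2,1)->N->(1,1) | ant1:(2,1)->N->(1,1)
  grid max=3 at (1,1)
Step 4: ant0:(1,1)->S->(2,1) | ant1:(1,1)->S->(2,1)
  grid max=6 at (2,1)
Step 5: ant0:(2,1)->N->(1,1) | ant1:(2,1)->N->(1,1)
  grid max=5 at (1,1)
Step 6: ant0:(1,1)->S->(2,1) | ant1:(1,1)->S->(2,1)
  grid max=8 at (2,1)

(2,1) (2,1)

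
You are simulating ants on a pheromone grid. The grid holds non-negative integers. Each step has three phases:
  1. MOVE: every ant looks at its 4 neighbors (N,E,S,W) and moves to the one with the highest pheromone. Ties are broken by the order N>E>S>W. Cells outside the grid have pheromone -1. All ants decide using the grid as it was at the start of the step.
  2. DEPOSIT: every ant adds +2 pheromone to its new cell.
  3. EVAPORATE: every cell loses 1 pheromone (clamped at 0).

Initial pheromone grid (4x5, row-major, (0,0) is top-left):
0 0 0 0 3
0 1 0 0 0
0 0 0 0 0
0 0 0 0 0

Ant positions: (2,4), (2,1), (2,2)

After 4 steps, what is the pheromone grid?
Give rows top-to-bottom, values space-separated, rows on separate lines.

After step 1: ants at (1,4),(1,1),(1,2)
  0 0 0 0 2
  0 2 1 0 1
  0 0 0 0 0
  0 0 0 0 0
After step 2: ants at (0,4),(1,2),(1,1)
  0 0 0 0 3
  0 3 2 0 0
  0 0 0 0 0
  0 0 0 0 0
After step 3: ants at (1,4),(1,1),(1,2)
  0 0 0 0 2
  0 4 3 0 1
  0 0 0 0 0
  0 0 0 0 0
After step 4: ants at (0,4),(1,2),(1,1)
  0 0 0 0 3
  0 5 4 0 0
  0 0 0 0 0
  0 0 0 0 0

0 0 0 0 3
0 5 4 0 0
0 0 0 0 0
0 0 0 0 0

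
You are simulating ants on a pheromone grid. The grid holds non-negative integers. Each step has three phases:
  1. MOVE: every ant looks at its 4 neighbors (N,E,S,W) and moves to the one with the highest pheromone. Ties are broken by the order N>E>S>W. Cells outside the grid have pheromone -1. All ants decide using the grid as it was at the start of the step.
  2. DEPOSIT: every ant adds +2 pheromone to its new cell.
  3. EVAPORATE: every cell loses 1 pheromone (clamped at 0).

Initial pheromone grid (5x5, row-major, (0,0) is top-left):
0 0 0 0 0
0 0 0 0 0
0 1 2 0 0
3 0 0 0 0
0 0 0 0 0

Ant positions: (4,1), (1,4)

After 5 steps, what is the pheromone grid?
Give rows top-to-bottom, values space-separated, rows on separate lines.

After step 1: ants at (3,1),(0,4)
  0 0 0 0 1
  0 0 0 0 0
  0 0 1 0 0
  2 1 0 0 0
  0 0 0 0 0
After step 2: ants at (3,0),(1,4)
  0 0 0 0 0
  0 0 0 0 1
  0 0 0 0 0
  3 0 0 0 0
  0 0 0 0 0
After step 3: ants at (2,0),(0,4)
  0 0 0 0 1
  0 0 0 0 0
  1 0 0 0 0
  2 0 0 0 0
  0 0 0 0 0
After step 4: ants at (3,0),(1,4)
  0 0 0 0 0
  0 0 0 0 1
  0 0 0 0 0
  3 0 0 0 0
  0 0 0 0 0
After step 5: ants at (2,0),(0,4)
  0 0 0 0 1
  0 0 0 0 0
  1 0 0 0 0
  2 0 0 0 0
  0 0 0 0 0

0 0 0 0 1
0 0 0 0 0
1 0 0 0 0
2 0 0 0 0
0 0 0 0 0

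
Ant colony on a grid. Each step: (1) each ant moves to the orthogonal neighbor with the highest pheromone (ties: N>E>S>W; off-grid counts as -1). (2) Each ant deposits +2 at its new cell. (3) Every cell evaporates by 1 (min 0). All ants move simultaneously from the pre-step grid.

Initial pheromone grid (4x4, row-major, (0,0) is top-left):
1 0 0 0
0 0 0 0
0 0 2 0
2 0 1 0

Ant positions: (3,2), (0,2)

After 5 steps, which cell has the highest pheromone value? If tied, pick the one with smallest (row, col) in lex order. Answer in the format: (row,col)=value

Step 1: ant0:(3,2)->N->(2,2) | ant1:(0,2)->E->(0,3)
  grid max=3 at (2,2)
Step 2: ant0:(2,2)->N->(1,2) | ant1:(0,3)->S->(1,3)
  grid max=2 at (2,2)
Step 3: ant0:(1,2)->S->(2,2) | ant1:(1,3)->W->(1,2)
  grid max=3 at (2,2)
Step 4: ant0:(2,2)->N->(1,2) | ant1:(1,2)->S->(2,2)
  grid max=4 at (2,2)
Step 5: ant0:(1,2)->S->(2,2) | ant1:(2,2)->N->(1,2)
  grid max=5 at (2,2)
Final grid:
  0 0 0 0
  0 0 4 0
  0 0 5 0
  0 0 0 0
Max pheromone 5 at (2,2)

Answer: (2,2)=5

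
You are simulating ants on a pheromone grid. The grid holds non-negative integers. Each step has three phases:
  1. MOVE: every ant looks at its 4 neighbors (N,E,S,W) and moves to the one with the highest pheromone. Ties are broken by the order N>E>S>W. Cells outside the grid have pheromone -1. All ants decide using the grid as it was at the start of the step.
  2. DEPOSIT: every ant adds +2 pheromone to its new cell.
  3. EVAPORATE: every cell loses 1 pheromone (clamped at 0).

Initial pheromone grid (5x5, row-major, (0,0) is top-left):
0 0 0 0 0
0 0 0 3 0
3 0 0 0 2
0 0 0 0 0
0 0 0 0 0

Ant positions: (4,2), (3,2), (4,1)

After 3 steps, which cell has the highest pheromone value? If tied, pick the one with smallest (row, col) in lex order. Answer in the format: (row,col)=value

Step 1: ant0:(4,2)->N->(3,2) | ant1:(3,2)->N->(2,2) | ant2:(4,1)->N->(3,1)
  grid max=2 at (1,3)
Step 2: ant0:(3,2)->N->(2,2) | ant1:(2,2)->S->(3,2) | ant2:(3,1)->E->(3,2)
  grid max=4 at (3,2)
Step 3: ant0:(2,2)->S->(3,2) | ant1:(3,2)->N->(2,2) | ant2:(3,2)->N->(2,2)
  grid max=5 at (2,2)
Final grid:
  0 0 0 0 0
  0 0 0 0 0
  0 0 5 0 0
  0 0 5 0 0
  0 0 0 0 0
Max pheromone 5 at (2,2)

Answer: (2,2)=5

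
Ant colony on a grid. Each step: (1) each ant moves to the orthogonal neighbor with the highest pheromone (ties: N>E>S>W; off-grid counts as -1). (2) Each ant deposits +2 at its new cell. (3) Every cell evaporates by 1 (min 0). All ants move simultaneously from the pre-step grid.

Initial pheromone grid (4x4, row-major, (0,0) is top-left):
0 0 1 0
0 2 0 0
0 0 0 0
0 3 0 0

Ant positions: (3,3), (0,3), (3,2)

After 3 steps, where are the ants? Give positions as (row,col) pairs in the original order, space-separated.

Step 1: ant0:(3,3)->N->(2,3) | ant1:(0,3)->W->(0,2) | ant2:(3,2)->W->(3,1)
  grid max=4 at (3,1)
Step 2: ant0:(2,3)->N->(1,3) | ant1:(0,2)->E->(0,3) | ant2:(3,1)->N->(2,1)
  grid max=3 at (3,1)
Step 3: ant0:(1,3)->N->(0,3) | ant1:(0,3)->S->(1,3) | ant2:(2,1)->S->(3,1)
  grid max=4 at (3,1)

(0,3) (1,3) (3,1)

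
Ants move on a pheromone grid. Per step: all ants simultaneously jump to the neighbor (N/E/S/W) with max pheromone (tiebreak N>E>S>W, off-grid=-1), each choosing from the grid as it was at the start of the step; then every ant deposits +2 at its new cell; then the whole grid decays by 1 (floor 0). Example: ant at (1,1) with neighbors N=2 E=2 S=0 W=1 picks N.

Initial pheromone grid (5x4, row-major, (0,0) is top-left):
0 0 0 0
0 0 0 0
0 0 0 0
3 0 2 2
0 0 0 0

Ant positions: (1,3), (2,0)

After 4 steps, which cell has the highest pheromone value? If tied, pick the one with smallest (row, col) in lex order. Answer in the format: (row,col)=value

Answer: (3,0)=3

Derivation:
Step 1: ant0:(1,3)->N->(0,3) | ant1:(2,0)->S->(3,0)
  grid max=4 at (3,0)
Step 2: ant0:(0,3)->S->(1,3) | ant1:(3,0)->N->(2,0)
  grid max=3 at (3,0)
Step 3: ant0:(1,3)->N->(0,3) | ant1:(2,0)->S->(3,0)
  grid max=4 at (3,0)
Step 4: ant0:(0,3)->S->(1,3) | ant1:(3,0)->N->(2,0)
  grid max=3 at (3,0)
Final grid:
  0 0 0 0
  0 0 0 1
  1 0 0 0
  3 0 0 0
  0 0 0 0
Max pheromone 3 at (3,0)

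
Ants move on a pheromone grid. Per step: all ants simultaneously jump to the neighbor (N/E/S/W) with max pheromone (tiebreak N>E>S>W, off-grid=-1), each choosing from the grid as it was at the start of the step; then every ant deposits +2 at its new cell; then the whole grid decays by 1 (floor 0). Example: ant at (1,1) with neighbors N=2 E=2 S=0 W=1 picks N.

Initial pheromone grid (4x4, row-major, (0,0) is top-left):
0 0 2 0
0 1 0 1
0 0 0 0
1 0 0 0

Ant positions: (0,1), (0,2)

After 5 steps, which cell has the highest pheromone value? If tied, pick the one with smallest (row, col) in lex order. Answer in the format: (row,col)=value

Answer: (0,2)=7

Derivation:
Step 1: ant0:(0,1)->E->(0,2) | ant1:(0,2)->E->(0,3)
  grid max=3 at (0,2)
Step 2: ant0:(0,2)->E->(0,3) | ant1:(0,3)->W->(0,2)
  grid max=4 at (0,2)
Step 3: ant0:(0,3)->W->(0,2) | ant1:(0,2)->E->(0,3)
  grid max=5 at (0,2)
Step 4: ant0:(0,2)->E->(0,3) | ant1:(0,3)->W->(0,2)
  grid max=6 at (0,2)
Step 5: ant0:(0,3)->W->(0,2) | ant1:(0,2)->E->(0,3)
  grid max=7 at (0,2)
Final grid:
  0 0 7 5
  0 0 0 0
  0 0 0 0
  0 0 0 0
Max pheromone 7 at (0,2)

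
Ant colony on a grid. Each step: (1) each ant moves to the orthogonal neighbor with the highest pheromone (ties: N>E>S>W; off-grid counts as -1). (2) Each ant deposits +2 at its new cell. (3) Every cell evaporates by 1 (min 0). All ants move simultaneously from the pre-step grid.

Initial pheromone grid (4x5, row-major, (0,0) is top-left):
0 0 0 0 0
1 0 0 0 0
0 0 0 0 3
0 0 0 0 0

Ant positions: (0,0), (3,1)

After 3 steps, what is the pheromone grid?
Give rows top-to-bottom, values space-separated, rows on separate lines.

After step 1: ants at (1,0),(2,1)
  0 0 0 0 0
  2 0 0 0 0
  0 1 0 0 2
  0 0 0 0 0
After step 2: ants at (0,0),(1,1)
  1 0 0 0 0
  1 1 0 0 0
  0 0 0 0 1
  0 0 0 0 0
After step 3: ants at (1,0),(1,0)
  0 0 0 0 0
  4 0 0 0 0
  0 0 0 0 0
  0 0 0 0 0

0 0 0 0 0
4 0 0 0 0
0 0 0 0 0
0 0 0 0 0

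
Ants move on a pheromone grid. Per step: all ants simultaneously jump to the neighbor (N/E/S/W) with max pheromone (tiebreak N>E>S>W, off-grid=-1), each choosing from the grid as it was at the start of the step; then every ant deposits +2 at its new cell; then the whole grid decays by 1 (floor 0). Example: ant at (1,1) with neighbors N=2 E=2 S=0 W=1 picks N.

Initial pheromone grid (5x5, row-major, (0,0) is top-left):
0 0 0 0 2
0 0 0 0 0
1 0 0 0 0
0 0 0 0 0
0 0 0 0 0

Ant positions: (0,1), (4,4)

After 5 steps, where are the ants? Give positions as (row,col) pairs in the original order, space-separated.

Step 1: ant0:(0,1)->E->(0,2) | ant1:(4,4)->N->(3,4)
  grid max=1 at (0,2)
Step 2: ant0:(0,2)->E->(0,3) | ant1:(3,4)->N->(2,4)
  grid max=1 at (0,3)
Step 3: ant0:(0,3)->E->(0,4) | ant1:(2,4)->N->(1,4)
  grid max=1 at (0,4)
Step 4: ant0:(0,4)->S->(1,4) | ant1:(1,4)->N->(0,4)
  grid max=2 at (0,4)
Step 5: ant0:(1,4)->N->(0,4) | ant1:(0,4)->S->(1,4)
  grid max=3 at (0,4)

(0,4) (1,4)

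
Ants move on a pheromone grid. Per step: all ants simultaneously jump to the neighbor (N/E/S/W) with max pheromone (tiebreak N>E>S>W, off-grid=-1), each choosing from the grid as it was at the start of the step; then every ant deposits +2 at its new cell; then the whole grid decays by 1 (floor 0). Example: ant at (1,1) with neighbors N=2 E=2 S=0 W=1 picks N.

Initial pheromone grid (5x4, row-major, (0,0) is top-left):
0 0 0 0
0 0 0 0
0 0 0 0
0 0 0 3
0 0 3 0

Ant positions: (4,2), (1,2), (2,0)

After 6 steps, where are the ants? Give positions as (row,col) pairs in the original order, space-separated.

Step 1: ant0:(4,2)->N->(3,2) | ant1:(1,2)->N->(0,2) | ant2:(2,0)->N->(1,0)
  grid max=2 at (3,3)
Step 2: ant0:(3,2)->E->(3,3) | ant1:(0,2)->E->(0,3) | ant2:(1,0)->N->(0,0)
  grid max=3 at (3,3)
Step 3: ant0:(3,3)->N->(2,3) | ant1:(0,3)->S->(1,3) | ant2:(0,0)->E->(0,1)
  grid max=2 at (3,3)
Step 4: ant0:(2,3)->S->(3,3) | ant1:(1,3)->S->(2,3) | ant2:(0,1)->E->(0,2)
  grid max=3 at (3,3)
Step 5: ant0:(3,3)->N->(2,3) | ant1:(2,3)->S->(3,3) | ant2:(0,2)->E->(0,3)
  grid max=4 at (3,3)
Step 6: ant0:(2,3)->S->(3,3) | ant1:(3,3)->N->(2,3) | ant2:(0,3)->S->(1,3)
  grid max=5 at (3,3)

(3,3) (2,3) (1,3)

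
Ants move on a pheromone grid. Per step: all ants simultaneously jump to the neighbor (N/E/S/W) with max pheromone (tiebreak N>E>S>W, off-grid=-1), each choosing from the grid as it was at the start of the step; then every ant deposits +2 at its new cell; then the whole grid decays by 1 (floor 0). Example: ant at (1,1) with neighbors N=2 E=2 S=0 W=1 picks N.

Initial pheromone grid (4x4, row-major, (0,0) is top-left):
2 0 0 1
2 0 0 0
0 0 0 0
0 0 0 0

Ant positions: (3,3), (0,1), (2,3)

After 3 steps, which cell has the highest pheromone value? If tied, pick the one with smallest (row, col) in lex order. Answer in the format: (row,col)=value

Step 1: ant0:(3,3)->N->(2,3) | ant1:(0,1)->W->(0,0) | ant2:(2,3)->N->(1,3)
  grid max=3 at (0,0)
Step 2: ant0:(2,3)->N->(1,3) | ant1:(0,0)->S->(1,0) | ant2:(1,3)->S->(2,3)
  grid max=2 at (0,0)
Step 3: ant0:(1,3)->S->(2,3) | ant1:(1,0)->N->(0,0) | ant2:(2,3)->N->(1,3)
  grid max=3 at (0,0)
Final grid:
  3 0 0 0
  1 0 0 3
  0 0 0 3
  0 0 0 0
Max pheromone 3 at (0,0)

Answer: (0,0)=3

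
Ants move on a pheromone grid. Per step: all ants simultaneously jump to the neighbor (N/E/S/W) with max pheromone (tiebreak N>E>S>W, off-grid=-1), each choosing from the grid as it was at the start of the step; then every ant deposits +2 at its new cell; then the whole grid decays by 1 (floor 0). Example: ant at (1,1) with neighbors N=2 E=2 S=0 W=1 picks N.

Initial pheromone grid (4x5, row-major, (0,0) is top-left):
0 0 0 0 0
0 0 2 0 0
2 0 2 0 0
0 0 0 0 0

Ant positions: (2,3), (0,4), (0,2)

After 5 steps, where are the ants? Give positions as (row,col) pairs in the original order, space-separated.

Step 1: ant0:(2,3)->W->(2,2) | ant1:(0,4)->S->(1,4) | ant2:(0,2)->S->(1,2)
  grid max=3 at (1,2)
Step 2: ant0:(2,2)->N->(1,2) | ant1:(1,4)->N->(0,4) | ant2:(1,2)->S->(2,2)
  grid max=4 at (1,2)
Step 3: ant0:(1,2)->S->(2,2) | ant1:(0,4)->S->(1,4) | ant2:(2,2)->N->(1,2)
  grid max=5 at (1,2)
Step 4: ant0:(2,2)->N->(1,2) | ant1:(1,4)->N->(0,4) | ant2:(1,2)->S->(2,2)
  grid max=6 at (1,2)
Step 5: ant0:(1,2)->S->(2,2) | ant1:(0,4)->S->(1,4) | ant2:(2,2)->N->(1,2)
  grid max=7 at (1,2)

(2,2) (1,4) (1,2)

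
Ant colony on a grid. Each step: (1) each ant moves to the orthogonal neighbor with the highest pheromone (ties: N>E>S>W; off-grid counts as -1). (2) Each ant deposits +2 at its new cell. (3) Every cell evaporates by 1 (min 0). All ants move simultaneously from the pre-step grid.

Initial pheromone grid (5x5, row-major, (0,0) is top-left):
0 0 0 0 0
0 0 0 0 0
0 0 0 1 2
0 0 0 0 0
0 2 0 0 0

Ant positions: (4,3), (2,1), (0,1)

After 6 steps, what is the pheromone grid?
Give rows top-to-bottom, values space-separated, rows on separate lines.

After step 1: ants at (3,3),(1,1),(0,2)
  0 0 1 0 0
  0 1 0 0 0
  0 0 0 0 1
  0 0 0 1 0
  0 1 0 0 0
After step 2: ants at (2,3),(0,1),(0,3)
  0 1 0 1 0
  0 0 0 0 0
  0 0 0 1 0
  0 0 0 0 0
  0 0 0 0 0
After step 3: ants at (1,3),(0,2),(0,4)
  0 0 1 0 1
  0 0 0 1 0
  0 0 0 0 0
  0 0 0 0 0
  0 0 0 0 0
After step 4: ants at (0,3),(0,3),(1,4)
  0 0 0 3 0
  0 0 0 0 1
  0 0 0 0 0
  0 0 0 0 0
  0 0 0 0 0
After step 5: ants at (0,4),(0,4),(0,4)
  0 0 0 2 5
  0 0 0 0 0
  0 0 0 0 0
  0 0 0 0 0
  0 0 0 0 0
After step 6: ants at (0,3),(0,3),(0,3)
  0 0 0 7 4
  0 0 0 0 0
  0 0 0 0 0
  0 0 0 0 0
  0 0 0 0 0

0 0 0 7 4
0 0 0 0 0
0 0 0 0 0
0 0 0 0 0
0 0 0 0 0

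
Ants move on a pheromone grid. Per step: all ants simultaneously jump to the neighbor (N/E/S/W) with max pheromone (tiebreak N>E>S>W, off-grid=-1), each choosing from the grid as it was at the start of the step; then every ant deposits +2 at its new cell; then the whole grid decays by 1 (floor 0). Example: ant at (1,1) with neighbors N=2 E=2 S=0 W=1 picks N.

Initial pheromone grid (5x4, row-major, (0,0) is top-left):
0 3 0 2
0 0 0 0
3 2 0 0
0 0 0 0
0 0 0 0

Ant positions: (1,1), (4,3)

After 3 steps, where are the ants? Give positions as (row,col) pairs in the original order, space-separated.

Step 1: ant0:(1,1)->N->(0,1) | ant1:(4,3)->N->(3,3)
  grid max=4 at (0,1)
Step 2: ant0:(0,1)->E->(0,2) | ant1:(3,3)->N->(2,3)
  grid max=3 at (0,1)
Step 3: ant0:(0,2)->W->(0,1) | ant1:(2,3)->N->(1,3)
  grid max=4 at (0,1)

(0,1) (1,3)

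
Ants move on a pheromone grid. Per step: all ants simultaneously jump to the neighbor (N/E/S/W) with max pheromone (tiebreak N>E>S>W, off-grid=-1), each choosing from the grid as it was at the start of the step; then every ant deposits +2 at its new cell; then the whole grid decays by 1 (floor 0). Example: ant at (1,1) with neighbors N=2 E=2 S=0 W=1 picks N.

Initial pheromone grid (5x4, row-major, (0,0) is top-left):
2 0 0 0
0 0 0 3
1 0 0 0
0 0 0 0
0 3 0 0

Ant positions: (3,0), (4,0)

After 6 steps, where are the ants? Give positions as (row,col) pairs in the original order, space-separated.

Step 1: ant0:(3,0)->N->(2,0) | ant1:(4,0)->E->(4,1)
  grid max=4 at (4,1)
Step 2: ant0:(2,0)->N->(1,0) | ant1:(4,1)->N->(3,1)
  grid max=3 at (4,1)
Step 3: ant0:(1,0)->S->(2,0) | ant1:(3,1)->S->(4,1)
  grid max=4 at (4,1)
Step 4: ant0:(2,0)->N->(1,0) | ant1:(4,1)->N->(3,1)
  grid max=3 at (4,1)
Step 5: ant0:(1,0)->S->(2,0) | ant1:(3,1)->S->(4,1)
  grid max=4 at (4,1)
Step 6: ant0:(2,0)->N->(1,0) | ant1:(4,1)->N->(3,1)
  grid max=3 at (4,1)

(1,0) (3,1)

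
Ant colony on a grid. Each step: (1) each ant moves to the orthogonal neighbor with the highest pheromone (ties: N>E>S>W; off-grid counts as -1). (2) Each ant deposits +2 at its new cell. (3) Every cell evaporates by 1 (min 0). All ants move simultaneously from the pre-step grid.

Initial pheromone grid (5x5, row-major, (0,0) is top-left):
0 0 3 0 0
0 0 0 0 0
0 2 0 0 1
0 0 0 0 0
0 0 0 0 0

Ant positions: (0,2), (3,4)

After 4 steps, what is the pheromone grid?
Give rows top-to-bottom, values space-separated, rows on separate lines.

After step 1: ants at (0,3),(2,4)
  0 0 2 1 0
  0 0 0 0 0
  0 1 0 0 2
  0 0 0 0 0
  0 0 0 0 0
After step 2: ants at (0,2),(1,4)
  0 0 3 0 0
  0 0 0 0 1
  0 0 0 0 1
  0 0 0 0 0
  0 0 0 0 0
After step 3: ants at (0,3),(2,4)
  0 0 2 1 0
  0 0 0 0 0
  0 0 0 0 2
  0 0 0 0 0
  0 0 0 0 0
After step 4: ants at (0,2),(1,4)
  0 0 3 0 0
  0 0 0 0 1
  0 0 0 0 1
  0 0 0 0 0
  0 0 0 0 0

0 0 3 0 0
0 0 0 0 1
0 0 0 0 1
0 0 0 0 0
0 0 0 0 0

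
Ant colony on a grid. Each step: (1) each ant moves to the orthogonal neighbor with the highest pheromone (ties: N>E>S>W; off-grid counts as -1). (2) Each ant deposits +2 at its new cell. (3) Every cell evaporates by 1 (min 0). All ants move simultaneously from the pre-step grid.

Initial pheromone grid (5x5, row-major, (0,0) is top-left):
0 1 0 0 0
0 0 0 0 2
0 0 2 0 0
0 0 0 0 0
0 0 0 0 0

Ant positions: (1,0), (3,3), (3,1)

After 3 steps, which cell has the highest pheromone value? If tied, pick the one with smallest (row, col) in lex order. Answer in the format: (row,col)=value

Step 1: ant0:(1,0)->N->(0,0) | ant1:(3,3)->N->(2,3) | ant2:(3,1)->N->(2,1)
  grid max=1 at (0,0)
Step 2: ant0:(0,0)->E->(0,1) | ant1:(2,3)->W->(2,2) | ant2:(2,1)->E->(2,2)
  grid max=4 at (2,2)
Step 3: ant0:(0,1)->E->(0,2) | ant1:(2,2)->N->(1,2) | ant2:(2,2)->N->(1,2)
  grid max=3 at (1,2)
Final grid:
  0 0 1 0 0
  0 0 3 0 0
  0 0 3 0 0
  0 0 0 0 0
  0 0 0 0 0
Max pheromone 3 at (1,2)

Answer: (1,2)=3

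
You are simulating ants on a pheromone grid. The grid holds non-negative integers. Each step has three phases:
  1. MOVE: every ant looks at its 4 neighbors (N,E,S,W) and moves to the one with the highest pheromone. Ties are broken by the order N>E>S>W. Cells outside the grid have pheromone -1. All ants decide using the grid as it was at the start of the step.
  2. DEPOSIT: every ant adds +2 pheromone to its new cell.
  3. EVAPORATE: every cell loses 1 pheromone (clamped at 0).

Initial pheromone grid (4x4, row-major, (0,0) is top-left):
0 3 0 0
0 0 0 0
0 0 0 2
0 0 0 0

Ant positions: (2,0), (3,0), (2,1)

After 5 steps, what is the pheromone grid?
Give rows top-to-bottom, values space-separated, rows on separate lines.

After step 1: ants at (1,0),(2,0),(1,1)
  0 2 0 0
  1 1 0 0
  1 0 0 1
  0 0 0 0
After step 2: ants at (1,1),(1,0),(0,1)
  0 3 0 0
  2 2 0 0
  0 0 0 0
  0 0 0 0
After step 3: ants at (0,1),(1,1),(1,1)
  0 4 0 0
  1 5 0 0
  0 0 0 0
  0 0 0 0
After step 4: ants at (1,1),(0,1),(0,1)
  0 7 0 0
  0 6 0 0
  0 0 0 0
  0 0 0 0
After step 5: ants at (0,1),(1,1),(1,1)
  0 8 0 0
  0 9 0 0
  0 0 0 0
  0 0 0 0

0 8 0 0
0 9 0 0
0 0 0 0
0 0 0 0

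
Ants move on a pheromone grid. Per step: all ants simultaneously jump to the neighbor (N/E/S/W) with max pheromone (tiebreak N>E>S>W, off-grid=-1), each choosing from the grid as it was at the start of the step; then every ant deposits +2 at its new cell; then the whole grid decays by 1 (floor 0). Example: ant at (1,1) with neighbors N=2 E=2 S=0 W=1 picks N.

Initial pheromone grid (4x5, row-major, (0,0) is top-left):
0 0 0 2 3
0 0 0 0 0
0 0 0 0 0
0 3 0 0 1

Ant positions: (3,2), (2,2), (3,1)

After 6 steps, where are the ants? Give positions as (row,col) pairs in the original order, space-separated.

Step 1: ant0:(3,2)->W->(3,1) | ant1:(2,2)->N->(1,2) | ant2:(3,1)->N->(2,1)
  grid max=4 at (3,1)
Step 2: ant0:(3,1)->N->(2,1) | ant1:(1,2)->N->(0,2) | ant2:(2,1)->S->(3,1)
  grid max=5 at (3,1)
Step 3: ant0:(2,1)->S->(3,1) | ant1:(0,2)->E->(0,3) | ant2:(3,1)->N->(2,1)
  grid max=6 at (3,1)
Step 4: ant0:(3,1)->N->(2,1) | ant1:(0,3)->E->(0,4) | ant2:(2,1)->S->(3,1)
  grid max=7 at (3,1)
Step 5: ant0:(2,1)->S->(3,1) | ant1:(0,4)->S->(1,4) | ant2:(3,1)->N->(2,1)
  grid max=8 at (3,1)
Step 6: ant0:(3,1)->N->(2,1) | ant1:(1,4)->N->(0,4) | ant2:(2,1)->S->(3,1)
  grid max=9 at (3,1)

(2,1) (0,4) (3,1)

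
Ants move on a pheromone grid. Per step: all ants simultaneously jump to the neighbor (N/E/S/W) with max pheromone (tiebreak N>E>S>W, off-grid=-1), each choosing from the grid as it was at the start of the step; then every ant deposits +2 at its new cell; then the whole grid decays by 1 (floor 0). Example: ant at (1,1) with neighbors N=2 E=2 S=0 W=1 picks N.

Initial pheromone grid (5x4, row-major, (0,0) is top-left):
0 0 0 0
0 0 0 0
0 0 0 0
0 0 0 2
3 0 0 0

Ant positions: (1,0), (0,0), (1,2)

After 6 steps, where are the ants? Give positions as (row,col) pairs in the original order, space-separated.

Step 1: ant0:(1,0)->N->(0,0) | ant1:(0,0)->E->(0,1) | ant2:(1,2)->N->(0,2)
  grid max=2 at (4,0)
Step 2: ant0:(0,0)->E->(0,1) | ant1:(0,1)->E->(0,2) | ant2:(0,2)->W->(0,1)
  grid max=4 at (0,1)
Step 3: ant0:(0,1)->E->(0,2) | ant1:(0,2)->W->(0,1) | ant2:(0,1)->E->(0,2)
  grid max=5 at (0,1)
Step 4: ant0:(0,2)->W->(0,1) | ant1:(0,1)->E->(0,2) | ant2:(0,2)->W->(0,1)
  grid max=8 at (0,1)
Step 5: ant0:(0,1)->E->(0,2) | ant1:(0,2)->W->(0,1) | ant2:(0,1)->E->(0,2)
  grid max=9 at (0,1)
Step 6: ant0:(0,2)->W->(0,1) | ant1:(0,1)->E->(0,2) | ant2:(0,2)->W->(0,1)
  grid max=12 at (0,1)

(0,1) (0,2) (0,1)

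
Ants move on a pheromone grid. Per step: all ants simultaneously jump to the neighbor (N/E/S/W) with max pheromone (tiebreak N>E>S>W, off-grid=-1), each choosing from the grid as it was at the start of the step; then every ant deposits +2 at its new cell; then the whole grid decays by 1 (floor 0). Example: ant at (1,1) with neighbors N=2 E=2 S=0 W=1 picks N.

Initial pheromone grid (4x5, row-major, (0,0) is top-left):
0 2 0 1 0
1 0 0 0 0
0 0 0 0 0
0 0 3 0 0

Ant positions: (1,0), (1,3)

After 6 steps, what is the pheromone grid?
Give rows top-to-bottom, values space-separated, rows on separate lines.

After step 1: ants at (0,0),(0,3)
  1 1 0 2 0
  0 0 0 0 0
  0 0 0 0 0
  0 0 2 0 0
After step 2: ants at (0,1),(0,4)
  0 2 0 1 1
  0 0 0 0 0
  0 0 0 0 0
  0 0 1 0 0
After step 3: ants at (0,2),(0,3)
  0 1 1 2 0
  0 0 0 0 0
  0 0 0 0 0
  0 0 0 0 0
After step 4: ants at (0,3),(0,2)
  0 0 2 3 0
  0 0 0 0 0
  0 0 0 0 0
  0 0 0 0 0
After step 5: ants at (0,2),(0,3)
  0 0 3 4 0
  0 0 0 0 0
  0 0 0 0 0
  0 0 0 0 0
After step 6: ants at (0,3),(0,2)
  0 0 4 5 0
  0 0 0 0 0
  0 0 0 0 0
  0 0 0 0 0

0 0 4 5 0
0 0 0 0 0
0 0 0 0 0
0 0 0 0 0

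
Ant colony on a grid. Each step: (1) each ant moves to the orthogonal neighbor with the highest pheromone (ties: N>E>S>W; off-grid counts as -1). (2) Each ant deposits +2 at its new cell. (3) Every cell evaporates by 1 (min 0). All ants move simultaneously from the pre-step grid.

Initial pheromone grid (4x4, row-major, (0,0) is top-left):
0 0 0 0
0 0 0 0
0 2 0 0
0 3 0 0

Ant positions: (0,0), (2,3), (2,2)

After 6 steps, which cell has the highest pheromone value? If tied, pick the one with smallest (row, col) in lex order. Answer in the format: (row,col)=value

Answer: (0,2)=5

Derivation:
Step 1: ant0:(0,0)->E->(0,1) | ant1:(2,3)->N->(1,3) | ant2:(2,2)->W->(2,1)
  grid max=3 at (2,1)
Step 2: ant0:(0,1)->E->(0,2) | ant1:(1,3)->N->(0,3) | ant2:(2,1)->S->(3,1)
  grid max=3 at (3,1)
Step 3: ant0:(0,2)->E->(0,3) | ant1:(0,3)->W->(0,2) | ant2:(3,1)->N->(2,1)
  grid max=3 at (2,1)
Step 4: ant0:(0,3)->W->(0,2) | ant1:(0,2)->E->(0,3) | ant2:(2,1)->S->(3,1)
  grid max=3 at (0,2)
Step 5: ant0:(0,2)->E->(0,3) | ant1:(0,3)->W->(0,2) | ant2:(3,1)->N->(2,1)
  grid max=4 at (0,2)
Step 6: ant0:(0,3)->W->(0,2) | ant1:(0,2)->E->(0,3) | ant2:(2,1)->S->(3,1)
  grid max=5 at (0,2)
Final grid:
  0 0 5 5
  0 0 0 0
  0 2 0 0
  0 3 0 0
Max pheromone 5 at (0,2)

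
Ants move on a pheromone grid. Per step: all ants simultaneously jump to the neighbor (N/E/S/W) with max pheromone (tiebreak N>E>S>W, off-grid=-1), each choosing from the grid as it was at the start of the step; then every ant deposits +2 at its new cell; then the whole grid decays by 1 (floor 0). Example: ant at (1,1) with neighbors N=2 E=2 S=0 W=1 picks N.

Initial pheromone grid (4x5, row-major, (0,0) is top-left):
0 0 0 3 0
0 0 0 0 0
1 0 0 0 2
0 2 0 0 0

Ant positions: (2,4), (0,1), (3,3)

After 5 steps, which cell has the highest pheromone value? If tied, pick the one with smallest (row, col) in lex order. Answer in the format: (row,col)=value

Answer: (1,4)=7

Derivation:
Step 1: ant0:(2,4)->N->(1,4) | ant1:(0,1)->E->(0,2) | ant2:(3,3)->N->(2,3)
  grid max=2 at (0,3)
Step 2: ant0:(1,4)->S->(2,4) | ant1:(0,2)->E->(0,3) | ant2:(2,3)->E->(2,4)
  grid max=4 at (2,4)
Step 3: ant0:(2,4)->N->(1,4) | ant1:(0,3)->E->(0,4) | ant2:(2,4)->N->(1,4)
  grid max=3 at (1,4)
Step 4: ant0:(1,4)->S->(2,4) | ant1:(0,4)->S->(1,4) | ant2:(1,4)->S->(2,4)
  grid max=6 at (2,4)
Step 5: ant0:(2,4)->N->(1,4) | ant1:(1,4)->S->(2,4) | ant2:(2,4)->N->(1,4)
  grid max=7 at (1,4)
Final grid:
  0 0 0 0 0
  0 0 0 0 7
  0 0 0 0 7
  0 0 0 0 0
Max pheromone 7 at (1,4)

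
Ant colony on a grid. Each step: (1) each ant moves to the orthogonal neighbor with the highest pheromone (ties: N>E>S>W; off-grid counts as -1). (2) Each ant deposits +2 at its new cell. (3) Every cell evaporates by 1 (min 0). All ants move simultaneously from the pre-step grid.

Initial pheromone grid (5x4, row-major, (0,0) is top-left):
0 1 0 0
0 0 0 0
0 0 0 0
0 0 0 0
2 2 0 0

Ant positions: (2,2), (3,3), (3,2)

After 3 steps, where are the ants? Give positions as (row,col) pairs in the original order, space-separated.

Step 1: ant0:(2,2)->N->(1,2) | ant1:(3,3)->N->(2,3) | ant2:(3,2)->N->(2,2)
  grid max=1 at (1,2)
Step 2: ant0:(1,2)->S->(2,2) | ant1:(2,3)->W->(2,2) | ant2:(2,2)->N->(1,2)
  grid max=4 at (2,2)
Step 3: ant0:(2,2)->N->(1,2) | ant1:(2,2)->N->(1,2) | ant2:(1,2)->S->(2,2)
  grid max=5 at (1,2)

(1,2) (1,2) (2,2)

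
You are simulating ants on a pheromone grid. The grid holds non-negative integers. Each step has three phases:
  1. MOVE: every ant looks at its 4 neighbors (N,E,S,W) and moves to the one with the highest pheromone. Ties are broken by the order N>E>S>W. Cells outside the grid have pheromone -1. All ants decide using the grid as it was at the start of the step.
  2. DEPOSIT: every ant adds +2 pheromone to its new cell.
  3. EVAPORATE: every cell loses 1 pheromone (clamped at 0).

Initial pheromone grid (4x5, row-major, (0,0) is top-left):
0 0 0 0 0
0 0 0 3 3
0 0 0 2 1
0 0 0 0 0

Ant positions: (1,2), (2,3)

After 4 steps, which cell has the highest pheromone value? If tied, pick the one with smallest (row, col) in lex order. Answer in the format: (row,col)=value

Answer: (1,3)=7

Derivation:
Step 1: ant0:(1,2)->E->(1,3) | ant1:(2,3)->N->(1,3)
  grid max=6 at (1,3)
Step 2: ant0:(1,3)->E->(1,4) | ant1:(1,3)->E->(1,4)
  grid max=5 at (1,3)
Step 3: ant0:(1,4)->W->(1,3) | ant1:(1,4)->W->(1,3)
  grid max=8 at (1,3)
Step 4: ant0:(1,3)->E->(1,4) | ant1:(1,3)->E->(1,4)
  grid max=7 at (1,3)
Final grid:
  0 0 0 0 0
  0 0 0 7 7
  0 0 0 0 0
  0 0 0 0 0
Max pheromone 7 at (1,3)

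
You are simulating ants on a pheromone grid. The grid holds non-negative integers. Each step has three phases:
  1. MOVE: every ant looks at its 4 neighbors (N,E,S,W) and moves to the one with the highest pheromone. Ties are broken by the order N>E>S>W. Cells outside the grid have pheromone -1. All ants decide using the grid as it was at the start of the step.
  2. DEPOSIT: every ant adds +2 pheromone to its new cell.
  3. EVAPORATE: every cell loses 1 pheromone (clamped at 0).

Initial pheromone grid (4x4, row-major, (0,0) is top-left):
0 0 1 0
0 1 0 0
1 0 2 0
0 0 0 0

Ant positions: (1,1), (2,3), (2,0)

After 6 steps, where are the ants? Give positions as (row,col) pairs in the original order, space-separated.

Step 1: ant0:(1,1)->N->(0,1) | ant1:(2,3)->W->(2,2) | ant2:(2,0)->N->(1,0)
  grid max=3 at (2,2)
Step 2: ant0:(0,1)->E->(0,2) | ant1:(2,2)->N->(1,2) | ant2:(1,0)->N->(0,0)
  grid max=2 at (2,2)
Step 3: ant0:(0,2)->S->(1,2) | ant1:(1,2)->S->(2,2) | ant2:(0,0)->E->(0,1)
  grid max=3 at (2,2)
Step 4: ant0:(1,2)->S->(2,2) | ant1:(2,2)->N->(1,2) | ant2:(0,1)->E->(0,2)
  grid max=4 at (2,2)
Step 5: ant0:(2,2)->N->(1,2) | ant1:(1,2)->S->(2,2) | ant2:(0,2)->S->(1,2)
  grid max=6 at (1,2)
Step 6: ant0:(1,2)->S->(2,2) | ant1:(2,2)->N->(1,2) | ant2:(1,2)->S->(2,2)
  grid max=8 at (2,2)

(2,2) (1,2) (2,2)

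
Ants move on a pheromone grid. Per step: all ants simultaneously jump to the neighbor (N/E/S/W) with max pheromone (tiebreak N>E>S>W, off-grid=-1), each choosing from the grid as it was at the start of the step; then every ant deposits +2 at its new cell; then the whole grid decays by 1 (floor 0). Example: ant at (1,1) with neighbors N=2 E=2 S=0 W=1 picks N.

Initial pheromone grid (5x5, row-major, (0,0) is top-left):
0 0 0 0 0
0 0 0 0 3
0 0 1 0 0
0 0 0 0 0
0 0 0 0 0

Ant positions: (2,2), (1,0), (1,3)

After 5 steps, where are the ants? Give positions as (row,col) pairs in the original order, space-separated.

Step 1: ant0:(2,2)->N->(1,2) | ant1:(1,0)->N->(0,0) | ant2:(1,3)->E->(1,4)
  grid max=4 at (1,4)
Step 2: ant0:(1,2)->N->(0,2) | ant1:(0,0)->E->(0,1) | ant2:(1,4)->N->(0,4)
  grid max=3 at (1,4)
Step 3: ant0:(0,2)->W->(0,1) | ant1:(0,1)->E->(0,2) | ant2:(0,4)->S->(1,4)
  grid max=4 at (1,4)
Step 4: ant0:(0,1)->E->(0,2) | ant1:(0,2)->W->(0,1) | ant2:(1,4)->N->(0,4)
  grid max=3 at (0,1)
Step 5: ant0:(0,2)->W->(0,1) | ant1:(0,1)->E->(0,2) | ant2:(0,4)->S->(1,4)
  grid max=4 at (0,1)

(0,1) (0,2) (1,4)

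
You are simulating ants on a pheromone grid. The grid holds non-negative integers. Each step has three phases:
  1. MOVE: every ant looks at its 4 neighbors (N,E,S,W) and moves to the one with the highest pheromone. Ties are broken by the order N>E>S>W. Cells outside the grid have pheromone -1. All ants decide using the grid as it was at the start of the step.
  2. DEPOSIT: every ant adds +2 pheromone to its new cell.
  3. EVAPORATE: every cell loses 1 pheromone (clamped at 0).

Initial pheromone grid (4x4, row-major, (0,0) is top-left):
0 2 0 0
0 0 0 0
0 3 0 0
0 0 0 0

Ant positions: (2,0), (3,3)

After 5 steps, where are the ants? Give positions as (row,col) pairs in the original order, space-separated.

Step 1: ant0:(2,0)->E->(2,1) | ant1:(3,3)->N->(2,3)
  grid max=4 at (2,1)
Step 2: ant0:(2,1)->N->(1,1) | ant1:(2,3)->N->(1,3)
  grid max=3 at (2,1)
Step 3: ant0:(1,1)->S->(2,1) | ant1:(1,3)->N->(0,3)
  grid max=4 at (2,1)
Step 4: ant0:(2,1)->N->(1,1) | ant1:(0,3)->S->(1,3)
  grid max=3 at (2,1)
Step 5: ant0:(1,1)->S->(2,1) | ant1:(1,3)->N->(0,3)
  grid max=4 at (2,1)

(2,1) (0,3)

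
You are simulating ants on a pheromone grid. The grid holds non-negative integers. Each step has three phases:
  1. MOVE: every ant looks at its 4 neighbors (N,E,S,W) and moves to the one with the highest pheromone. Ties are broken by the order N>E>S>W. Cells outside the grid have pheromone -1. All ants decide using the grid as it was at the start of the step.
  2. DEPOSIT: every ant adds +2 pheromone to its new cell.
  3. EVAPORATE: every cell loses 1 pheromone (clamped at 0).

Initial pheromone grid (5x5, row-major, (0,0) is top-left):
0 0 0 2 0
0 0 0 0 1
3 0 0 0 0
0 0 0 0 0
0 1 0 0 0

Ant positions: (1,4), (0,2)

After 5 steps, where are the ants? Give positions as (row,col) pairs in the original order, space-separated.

Step 1: ant0:(1,4)->N->(0,4) | ant1:(0,2)->E->(0,3)
  grid max=3 at (0,3)
Step 2: ant0:(0,4)->W->(0,3) | ant1:(0,3)->E->(0,4)
  grid max=4 at (0,3)
Step 3: ant0:(0,3)->E->(0,4) | ant1:(0,4)->W->(0,3)
  grid max=5 at (0,3)
Step 4: ant0:(0,4)->W->(0,3) | ant1:(0,3)->E->(0,4)
  grid max=6 at (0,3)
Step 5: ant0:(0,3)->E->(0,4) | ant1:(0,4)->W->(0,3)
  grid max=7 at (0,3)

(0,4) (0,3)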